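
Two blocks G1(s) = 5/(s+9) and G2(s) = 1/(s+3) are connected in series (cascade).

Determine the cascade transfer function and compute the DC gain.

Series: multiply transfer functions. G_eq = 5/(s+9) × 1/(s+3) = 5/((s+9)(s+3)). DC gain = 5/(9×3) = 0.1852.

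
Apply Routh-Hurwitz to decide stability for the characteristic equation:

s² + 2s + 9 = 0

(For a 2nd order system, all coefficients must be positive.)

Coefficients: 1, 2, 9. All positive, so system is stable.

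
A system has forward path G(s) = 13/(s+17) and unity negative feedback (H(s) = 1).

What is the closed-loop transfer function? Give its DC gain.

T(s) = G/(1+GH) = [13/(s+17)] / [1 + 13/(s+17)] = 13/(s+17+13) = 13/(s+30). DC gain = 13/30 = 0.4333.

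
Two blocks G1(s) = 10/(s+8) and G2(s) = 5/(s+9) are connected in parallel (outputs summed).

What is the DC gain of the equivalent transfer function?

Parallel: G_eq = G1 + G2. DC gain = G1(0) + G2(0) = 10/8 + 5/9 = 1.25 + 0.5556 = 1.8056.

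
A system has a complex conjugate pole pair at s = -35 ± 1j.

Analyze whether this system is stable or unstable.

Real part of poles is -35 (< 0, left half-plane). Stable.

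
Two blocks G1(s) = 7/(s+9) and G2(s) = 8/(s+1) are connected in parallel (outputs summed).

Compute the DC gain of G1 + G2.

Parallel: G_eq = G1 + G2. DC gain = G1(0) + G2(0) = 7/9 + 8/1 = 0.7778 + 8 = 8.7778.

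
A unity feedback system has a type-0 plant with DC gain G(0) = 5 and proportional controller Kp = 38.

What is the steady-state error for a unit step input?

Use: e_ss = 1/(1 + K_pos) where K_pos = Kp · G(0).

K_pos = Kp · G(0) = 38 × 5 = 190. e_ss = 1/(1 + 190) = 0.0052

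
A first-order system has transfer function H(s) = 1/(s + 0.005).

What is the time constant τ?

For H(s) = 1/(s + 1/τ), the pole is at -1/τ = -0.005, so τ = 1/0.005 = 200 s.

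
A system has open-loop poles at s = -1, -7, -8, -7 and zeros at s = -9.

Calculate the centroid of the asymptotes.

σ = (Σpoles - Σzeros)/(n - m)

σ = (Σpoles - Σzeros)/(n - m) = (-23 - (-9))/(4 - 1) = -14/3 = -4.67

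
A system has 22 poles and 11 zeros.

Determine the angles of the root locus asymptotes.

n - m = 22 - 11 = 11. Angles: θk = (2k + 1)·180°/11 = 16.36°, 49.09°, 81.82°, 114.55°, 147.27°, 180°, 212.73°, 245.45°, 278.18°, 310.91°, 343.64°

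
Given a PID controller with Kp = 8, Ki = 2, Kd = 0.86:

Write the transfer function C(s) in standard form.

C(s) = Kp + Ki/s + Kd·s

Substituting values: C(s) = 8 + 2/s + 0.86s = (0.86s² + 8s + 2)/s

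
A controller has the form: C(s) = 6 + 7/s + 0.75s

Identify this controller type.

This is a Proportional-Integral-Derivative (PID) controller.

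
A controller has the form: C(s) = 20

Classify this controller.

This is a Proportional (P) controller.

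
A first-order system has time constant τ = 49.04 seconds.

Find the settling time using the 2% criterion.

For first-order system, 2% settling time ≈ 4τ = 4 × 49.04 = 196.16 s.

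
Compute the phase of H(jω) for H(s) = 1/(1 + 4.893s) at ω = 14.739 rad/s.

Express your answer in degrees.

Phase = -arctan(ωτ) = -arctan(14.739 × 4.893) = -89.2°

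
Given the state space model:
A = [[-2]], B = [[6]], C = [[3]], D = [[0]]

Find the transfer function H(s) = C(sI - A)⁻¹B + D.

(sI - A)⁻¹ = 1/(s + 2). H(s) = 3 × 6/(s + 2) + 0 = 18/(s + 2).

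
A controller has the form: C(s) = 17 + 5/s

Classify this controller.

This is a Proportional-Integral (PI) controller.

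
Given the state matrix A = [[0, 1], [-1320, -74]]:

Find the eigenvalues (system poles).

det(A - λI) = λ² - (-74)λ + 1320 = (λ - (-44))(λ - (-30)). Eigenvalues: -44, -30.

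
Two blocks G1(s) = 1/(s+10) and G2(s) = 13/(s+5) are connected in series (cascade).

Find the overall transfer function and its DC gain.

Series: multiply transfer functions. G_eq = 1/(s+10) × 13/(s+5) = 13/((s+10)(s+5)). DC gain = 13/(10×5) = 0.26.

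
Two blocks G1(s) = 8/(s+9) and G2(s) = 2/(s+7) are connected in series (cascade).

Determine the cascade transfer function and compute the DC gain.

Series: multiply transfer functions. G_eq = 8/(s+9) × 2/(s+7) = 16/((s+9)(s+7)). DC gain = 16/(9×7) = 0.2540.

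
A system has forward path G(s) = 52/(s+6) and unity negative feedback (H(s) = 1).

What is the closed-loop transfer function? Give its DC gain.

T(s) = G/(1+GH) = [52/(s+6)] / [1 + 52/(s+6)] = 52/(s+6+52) = 52/(s+58). DC gain = 52/58 = 0.8966.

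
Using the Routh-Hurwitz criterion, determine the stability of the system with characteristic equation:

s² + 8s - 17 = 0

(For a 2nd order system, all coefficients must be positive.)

Coefficients: 1, 8, -17. c=-17 not positive, so system is unstable.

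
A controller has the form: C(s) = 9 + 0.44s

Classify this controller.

This is a Proportional-Derivative (PD) controller.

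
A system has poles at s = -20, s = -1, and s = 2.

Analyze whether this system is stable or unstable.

Pole(s) at s = 2 are not in the left half-plane. System is unstable.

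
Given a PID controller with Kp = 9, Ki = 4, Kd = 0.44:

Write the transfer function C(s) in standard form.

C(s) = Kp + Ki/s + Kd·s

Substituting values: C(s) = 9 + 4/s + 0.44s = (0.44s² + 9s + 4)/s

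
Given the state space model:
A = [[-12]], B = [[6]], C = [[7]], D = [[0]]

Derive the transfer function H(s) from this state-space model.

(sI - A)⁻¹ = 1/(s + 12). H(s) = 7 × 6/(s + 12) + 0 = 42/(s + 12).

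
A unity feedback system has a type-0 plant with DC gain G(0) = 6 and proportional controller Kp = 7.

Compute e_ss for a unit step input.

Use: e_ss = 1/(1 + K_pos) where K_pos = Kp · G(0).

K_pos = Kp · G(0) = 7 × 6 = 42. e_ss = 1/(1 + 42) = 0.0233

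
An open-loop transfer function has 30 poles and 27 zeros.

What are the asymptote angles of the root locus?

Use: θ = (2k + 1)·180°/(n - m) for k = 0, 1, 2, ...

n - m = 30 - 27 = 3. Angles: θk = (2k + 1)·180°/3 = 60°, 180°, 300°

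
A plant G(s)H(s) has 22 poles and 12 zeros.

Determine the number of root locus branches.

Root locus has n branches where n = number of poles = 22.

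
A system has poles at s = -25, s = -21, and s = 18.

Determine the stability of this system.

Pole(s) at s = 18 are not in the left half-plane. System is unstable.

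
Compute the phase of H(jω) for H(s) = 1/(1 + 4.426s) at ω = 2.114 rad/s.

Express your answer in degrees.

Phase = -arctan(ωτ) = -arctan(2.114 × 4.426) = -83.9°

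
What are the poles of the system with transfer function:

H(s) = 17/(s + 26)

Pole is where denominator = 0: s + 26 = 0, so s = -26.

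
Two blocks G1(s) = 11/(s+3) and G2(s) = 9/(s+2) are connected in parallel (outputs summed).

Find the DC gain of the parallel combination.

Parallel: G_eq = G1 + G2. DC gain = G1(0) + G2(0) = 11/3 + 9/2 = 3.6667 + 4.5 = 8.1667.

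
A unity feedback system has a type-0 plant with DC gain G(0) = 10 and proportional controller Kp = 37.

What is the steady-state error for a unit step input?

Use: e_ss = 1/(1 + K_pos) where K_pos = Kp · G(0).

K_pos = Kp · G(0) = 37 × 10 = 370. e_ss = 1/(1 + 370) = 0.0027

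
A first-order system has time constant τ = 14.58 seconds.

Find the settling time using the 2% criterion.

For first-order system, 2% settling time ≈ 4τ = 4 × 14.58 = 58.32 s.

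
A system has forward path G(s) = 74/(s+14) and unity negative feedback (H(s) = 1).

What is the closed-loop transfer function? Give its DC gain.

T(s) = G/(1+GH) = [74/(s+14)] / [1 + 74/(s+14)] = 74/(s+14+74) = 74/(s+88). DC gain = 74/88 = 0.8409.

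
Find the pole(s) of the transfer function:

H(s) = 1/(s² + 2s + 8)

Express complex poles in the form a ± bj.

Discriminant = 2² - 4×1×8 = 4 - 32 = -28 < 0, so the poles are a complex conjugate pair s = (-2 ± j√28)/(2×1). Real part = -2/(2×1) = -2/2 = -1; imaginary part = ±√28/(2×1) ≈ 2.6458. Poles: s = -1 ± 2.6458j.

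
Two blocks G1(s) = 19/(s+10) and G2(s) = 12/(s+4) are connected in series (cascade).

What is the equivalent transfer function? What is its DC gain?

Series: multiply transfer functions. G_eq = 19/(s+10) × 12/(s+4) = 228/((s+10)(s+4)). DC gain = 228/(10×4) = 5.7.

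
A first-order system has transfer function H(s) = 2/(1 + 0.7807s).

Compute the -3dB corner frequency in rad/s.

Corner frequency = 1/τ = 1/0.7807 = 1.281 rad/s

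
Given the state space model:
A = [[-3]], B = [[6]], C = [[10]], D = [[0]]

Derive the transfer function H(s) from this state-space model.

(sI - A)⁻¹ = 1/(s + 3). H(s) = 10 × 6/(s + 3) + 0 = 60/(s + 3).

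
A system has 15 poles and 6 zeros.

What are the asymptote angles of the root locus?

n - m = 15 - 6 = 9. Angles: θk = (2k + 1)·180°/9 = 20°, 60°, 100°, 140°, 180°, 220°, 260°, 300°, 340°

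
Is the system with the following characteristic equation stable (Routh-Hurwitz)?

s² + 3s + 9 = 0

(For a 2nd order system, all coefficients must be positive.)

Coefficients: 1, 3, 9. All positive, so system is stable.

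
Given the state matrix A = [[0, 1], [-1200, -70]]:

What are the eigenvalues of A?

det(A - λI) = λ² - (-70)λ + 1200 = (λ - (-30))(λ - (-40)). Eigenvalues: -30, -40.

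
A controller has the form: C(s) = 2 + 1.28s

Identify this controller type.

This is a Proportional-Derivative (PD) controller.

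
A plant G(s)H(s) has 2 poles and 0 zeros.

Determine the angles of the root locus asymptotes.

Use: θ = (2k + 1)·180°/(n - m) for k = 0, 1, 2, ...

n - m = 2 - 0 = 2. Angles: θk = (2k + 1)·180°/2 = 90°, 270°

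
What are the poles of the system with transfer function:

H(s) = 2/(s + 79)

Pole is where denominator = 0: s + 79 = 0, so s = -79.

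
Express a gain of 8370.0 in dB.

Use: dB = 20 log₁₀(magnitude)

dB = 20 log₁₀(8370.0) = 78.5 dB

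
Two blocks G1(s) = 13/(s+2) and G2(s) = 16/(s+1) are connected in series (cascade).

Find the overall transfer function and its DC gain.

Series: multiply transfer functions. G_eq = 13/(s+2) × 16/(s+1) = 208/((s+2)(s+1)). DC gain = 208/(2×1) = 104.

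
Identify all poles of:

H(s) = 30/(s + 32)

Pole is where denominator = 0: s + 32 = 0, so s = -32.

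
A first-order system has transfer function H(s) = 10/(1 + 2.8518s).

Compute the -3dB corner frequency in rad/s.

Corner frequency = 1/τ = 1/2.8518 = 0.351 rad/s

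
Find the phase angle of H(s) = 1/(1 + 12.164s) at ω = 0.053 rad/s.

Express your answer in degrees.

Phase = -arctan(ωτ) = -arctan(0.053 × 12.164) = -32.8°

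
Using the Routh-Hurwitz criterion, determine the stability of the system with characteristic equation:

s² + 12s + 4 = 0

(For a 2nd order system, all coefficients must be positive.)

Coefficients: 1, 12, 4. All positive, so system is stable.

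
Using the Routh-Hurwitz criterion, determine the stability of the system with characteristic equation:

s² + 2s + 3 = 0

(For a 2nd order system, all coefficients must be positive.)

Coefficients: 1, 2, 3. All positive, so system is stable.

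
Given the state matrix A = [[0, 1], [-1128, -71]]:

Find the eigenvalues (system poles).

det(A - λI) = λ² - (-71)λ + 1128 = (λ - (-24))(λ - (-47)). Eigenvalues: -24, -47.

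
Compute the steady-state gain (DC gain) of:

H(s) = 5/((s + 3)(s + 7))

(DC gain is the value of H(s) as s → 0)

DC gain = H(0) = 5/(3 × 7) = 5/21 = 0.2381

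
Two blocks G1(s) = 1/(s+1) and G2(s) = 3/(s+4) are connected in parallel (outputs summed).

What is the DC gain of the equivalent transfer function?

Parallel: G_eq = G1 + G2. DC gain = G1(0) + G2(0) = 1/1 + 3/4 = 1 + 0.75 = 1.75.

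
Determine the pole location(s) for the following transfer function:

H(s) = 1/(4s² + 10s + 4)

Discriminant = 10² - 4×4×4 = 100 - 64 = 36 > 0, so two distinct real poles. Using quadratic formula: s = (-10 ± √36)/(2×4) = (-10 ± √36)/8, with √36 = 6. s₁ = -4/8 = -0.5, s₂ = -16/8 = -2. Poles: s₁ = -0.5, s₂ = -2.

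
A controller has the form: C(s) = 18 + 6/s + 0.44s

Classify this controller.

This is a Proportional-Integral-Derivative (PID) controller.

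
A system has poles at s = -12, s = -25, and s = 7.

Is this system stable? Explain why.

Pole(s) at s = 7 are not in the left half-plane. System is unstable.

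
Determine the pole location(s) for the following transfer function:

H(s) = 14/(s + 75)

Pole is where denominator = 0: s + 75 = 0, so s = -75.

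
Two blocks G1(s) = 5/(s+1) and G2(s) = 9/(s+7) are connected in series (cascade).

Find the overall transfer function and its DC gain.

Series: multiply transfer functions. G_eq = 5/(s+1) × 9/(s+7) = 45/((s+1)(s+7)). DC gain = 45/(1×7) = 6.4286.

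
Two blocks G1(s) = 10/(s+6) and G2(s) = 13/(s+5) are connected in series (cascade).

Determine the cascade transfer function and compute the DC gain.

Series: multiply transfer functions. G_eq = 10/(s+6) × 13/(s+5) = 130/((s+6)(s+5)). DC gain = 130/(6×5) = 4.3333.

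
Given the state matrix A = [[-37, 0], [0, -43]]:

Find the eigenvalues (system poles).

For diagonal matrix, eigenvalues are diagonal entries: λ₁ = -37, λ₂ = -43.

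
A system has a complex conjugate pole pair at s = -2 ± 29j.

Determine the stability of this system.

Real part of poles is -2 (< 0, left half-plane). Stable.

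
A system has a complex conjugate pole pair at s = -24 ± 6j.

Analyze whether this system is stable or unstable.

Real part of poles is -24 (< 0, left half-plane). Stable.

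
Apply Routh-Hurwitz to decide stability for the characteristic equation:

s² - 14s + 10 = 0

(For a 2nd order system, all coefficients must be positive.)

Coefficients: 1, -14, 10. b=-14 not positive, so system is unstable.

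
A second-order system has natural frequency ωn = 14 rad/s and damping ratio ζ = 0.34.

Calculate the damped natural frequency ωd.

ωd = ωn√(1 - ζ²) = 14√(1 - 0.34²) = 13.17 rad/s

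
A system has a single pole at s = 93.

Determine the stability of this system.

Pole at s = 93 is in the right half-plane. Unstable.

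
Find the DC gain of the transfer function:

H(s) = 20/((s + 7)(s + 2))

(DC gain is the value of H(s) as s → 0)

DC gain = H(0) = 20/(7 × 2) = 20/14 = 1.4286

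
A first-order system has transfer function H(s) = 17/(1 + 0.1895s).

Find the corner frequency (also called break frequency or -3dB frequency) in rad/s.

Corner frequency = 1/τ = 1/0.1895 = 5.277 rad/s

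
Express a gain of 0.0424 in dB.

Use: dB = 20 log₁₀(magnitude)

dB = 20 log₁₀(0.0424) = -27.5 dB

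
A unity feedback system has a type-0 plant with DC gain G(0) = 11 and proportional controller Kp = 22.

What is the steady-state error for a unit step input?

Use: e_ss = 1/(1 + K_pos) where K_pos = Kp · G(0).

K_pos = Kp · G(0) = 22 × 11 = 242. e_ss = 1/(1 + 242) = 0.0041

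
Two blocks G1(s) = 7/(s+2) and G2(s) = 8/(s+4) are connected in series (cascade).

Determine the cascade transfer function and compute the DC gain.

Series: multiply transfer functions. G_eq = 7/(s+2) × 8/(s+4) = 56/((s+2)(s+4)). DC gain = 56/(2×4) = 7.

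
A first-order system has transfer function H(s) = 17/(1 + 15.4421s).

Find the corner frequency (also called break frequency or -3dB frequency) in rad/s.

Corner frequency = 1/τ = 1/15.4421 = 0.065 rad/s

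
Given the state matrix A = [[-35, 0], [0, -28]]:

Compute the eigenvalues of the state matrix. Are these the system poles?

For diagonal matrix, eigenvalues are diagonal entries: λ₁ = -35, λ₂ = -28. Eigenvalues of A = system poles.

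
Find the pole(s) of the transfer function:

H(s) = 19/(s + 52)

Pole is where denominator = 0: s + 52 = 0, so s = -52.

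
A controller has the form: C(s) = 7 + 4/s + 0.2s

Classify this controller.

This is a Proportional-Integral-Derivative (PID) controller.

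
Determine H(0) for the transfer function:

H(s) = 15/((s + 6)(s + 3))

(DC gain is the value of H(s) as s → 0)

DC gain = H(0) = 15/(6 × 3) = 15/18 = 0.8333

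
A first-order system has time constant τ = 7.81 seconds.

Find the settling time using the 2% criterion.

For first-order system, 2% settling time ≈ 4τ = 4 × 7.81 = 31.24 s.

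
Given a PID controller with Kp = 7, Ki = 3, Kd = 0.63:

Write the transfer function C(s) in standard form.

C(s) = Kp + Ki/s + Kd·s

Substituting values: C(s) = 7 + 3/s + 0.63s = (0.63s² + 7s + 3)/s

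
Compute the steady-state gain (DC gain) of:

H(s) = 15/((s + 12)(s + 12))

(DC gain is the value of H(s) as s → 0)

DC gain = H(0) = 15/(12 × 12) = 15/144 = 0.1042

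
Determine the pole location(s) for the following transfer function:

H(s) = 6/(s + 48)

Pole is where denominator = 0: s + 48 = 0, so s = -48.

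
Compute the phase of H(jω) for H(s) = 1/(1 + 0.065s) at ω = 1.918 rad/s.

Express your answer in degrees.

Phase = -arctan(ωτ) = -arctan(1.918 × 0.065) = -7.1°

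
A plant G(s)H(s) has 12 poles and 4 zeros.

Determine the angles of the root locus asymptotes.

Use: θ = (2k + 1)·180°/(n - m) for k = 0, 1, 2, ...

n - m = 12 - 4 = 8. Angles: θk = (2k + 1)·180°/8 = 22.5°, 67.5°, 112.5°, 157.5°, 202.5°, 247.5°, 292.5°, 337.5°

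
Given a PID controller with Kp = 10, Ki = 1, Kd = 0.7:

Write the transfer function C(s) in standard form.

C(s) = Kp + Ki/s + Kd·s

Substituting values: C(s) = 10 + 1/s + 0.7s = (0.7s² + 10s + 1)/s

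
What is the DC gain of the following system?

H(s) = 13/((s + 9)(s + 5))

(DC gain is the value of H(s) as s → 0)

DC gain = H(0) = 13/(9 × 5) = 13/45 = 0.2889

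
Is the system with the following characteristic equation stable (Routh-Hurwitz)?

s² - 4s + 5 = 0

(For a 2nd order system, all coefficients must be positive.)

Coefficients: 1, -4, 5. b=-4 not positive, so system is unstable.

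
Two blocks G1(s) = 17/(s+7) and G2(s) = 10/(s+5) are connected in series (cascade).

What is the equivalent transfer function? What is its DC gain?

Series: multiply transfer functions. G_eq = 17/(s+7) × 10/(s+5) = 170/((s+7)(s+5)). DC gain = 170/(7×5) = 4.8571.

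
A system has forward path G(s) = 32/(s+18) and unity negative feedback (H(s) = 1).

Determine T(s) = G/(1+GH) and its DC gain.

T(s) = G/(1+GH) = [32/(s+18)] / [1 + 32/(s+18)] = 32/(s+18+32) = 32/(s+50). DC gain = 32/50 = 0.64.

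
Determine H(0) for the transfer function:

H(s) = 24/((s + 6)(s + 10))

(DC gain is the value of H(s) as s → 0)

DC gain = H(0) = 24/(6 × 10) = 24/60 = 0.4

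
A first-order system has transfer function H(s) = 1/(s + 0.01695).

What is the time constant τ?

For H(s) = 1/(s + 1/τ), the pole is at -1/τ = -0.01695, so τ = 1/0.01695 = 59 s.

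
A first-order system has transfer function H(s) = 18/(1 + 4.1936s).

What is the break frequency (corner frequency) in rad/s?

Corner frequency = 1/τ = 1/4.1936 = 0.238 rad/s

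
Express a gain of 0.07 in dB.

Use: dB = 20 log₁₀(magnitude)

dB = 20 log₁₀(0.07) = -23.1 dB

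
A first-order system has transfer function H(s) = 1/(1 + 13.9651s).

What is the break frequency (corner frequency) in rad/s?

Corner frequency = 1/τ = 1/13.9651 = 0.072 rad/s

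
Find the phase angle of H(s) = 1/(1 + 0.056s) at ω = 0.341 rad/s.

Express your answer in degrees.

Phase = -arctan(ωτ) = -arctan(0.341 × 0.056) = -1.1°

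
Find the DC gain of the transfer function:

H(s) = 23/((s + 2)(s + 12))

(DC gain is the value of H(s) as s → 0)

DC gain = H(0) = 23/(2 × 12) = 23/24 = 0.9583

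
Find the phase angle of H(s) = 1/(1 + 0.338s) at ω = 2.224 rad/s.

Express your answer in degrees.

Phase = -arctan(ωτ) = -arctan(2.224 × 0.338) = -36.9°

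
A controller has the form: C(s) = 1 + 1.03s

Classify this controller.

This is a Proportional-Derivative (PD) controller.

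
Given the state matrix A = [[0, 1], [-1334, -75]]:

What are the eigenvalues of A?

det(A - λI) = λ² - (-75)λ + 1334 = (λ - (-29))(λ - (-46)). Eigenvalues: -29, -46.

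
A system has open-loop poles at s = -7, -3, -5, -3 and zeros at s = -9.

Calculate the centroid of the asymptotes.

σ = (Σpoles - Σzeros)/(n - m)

σ = (Σpoles - Σzeros)/(n - m) = (-18 - (-9))/(4 - 1) = -9/3 = -3.0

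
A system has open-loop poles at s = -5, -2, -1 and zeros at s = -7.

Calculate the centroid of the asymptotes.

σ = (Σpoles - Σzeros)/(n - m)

σ = (Σpoles - Σzeros)/(n - m) = (-8 - (-7))/(3 - 1) = -1/2 = -0.5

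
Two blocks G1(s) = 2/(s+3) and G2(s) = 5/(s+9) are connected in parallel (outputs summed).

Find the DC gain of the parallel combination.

Parallel: G_eq = G1 + G2. DC gain = G1(0) + G2(0) = 2/3 + 5/9 = 0.6667 + 0.5556 = 1.2222.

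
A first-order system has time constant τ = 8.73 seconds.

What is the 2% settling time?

For first-order system, 2% settling time ≈ 4τ = 4 × 8.73 = 34.92 s.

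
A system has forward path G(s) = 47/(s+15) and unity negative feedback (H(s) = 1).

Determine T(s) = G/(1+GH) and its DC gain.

T(s) = G/(1+GH) = [47/(s+15)] / [1 + 47/(s+15)] = 47/(s+15+47) = 47/(s+62). DC gain = 47/62 = 0.7581.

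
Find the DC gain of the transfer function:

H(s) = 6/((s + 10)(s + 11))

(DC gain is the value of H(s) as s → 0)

DC gain = H(0) = 6/(10 × 11) = 6/110 = 0.0545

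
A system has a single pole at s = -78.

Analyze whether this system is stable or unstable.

Pole at s = -78 is in the left half-plane. Stable.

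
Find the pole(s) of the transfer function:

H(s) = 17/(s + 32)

Pole is where denominator = 0: s + 32 = 0, so s = -32.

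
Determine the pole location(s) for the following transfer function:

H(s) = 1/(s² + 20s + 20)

Discriminant = 20² - 4×1×20 = 400 - 80 = 320 > 0, so two distinct real poles. Using quadratic formula: s = (-20 ± √320)/(2×1) = (-20 ± √320)/2, with √320 ≈ 17.8885. s₁ ≈ -1.0557, s₂ ≈ -18.9443. Poles: s₁ = -1.0557, s₂ = -18.9443.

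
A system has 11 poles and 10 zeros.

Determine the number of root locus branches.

Root locus has n branches where n = number of poles = 11.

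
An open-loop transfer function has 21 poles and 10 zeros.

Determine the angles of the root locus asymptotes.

n - m = 21 - 10 = 11. Angles: θk = (2k + 1)·180°/11 = 16.36°, 49.09°, 81.82°, 114.55°, 147.27°, 180°, 212.73°, 245.45°, 278.18°, 310.91°, 343.64°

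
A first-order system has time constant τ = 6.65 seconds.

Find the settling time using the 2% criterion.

For first-order system, 2% settling time ≈ 4τ = 4 × 6.65 = 26.6 s.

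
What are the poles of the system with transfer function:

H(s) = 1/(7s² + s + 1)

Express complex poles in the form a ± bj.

Discriminant = 1² - 4×7×1 = 1 - 28 = -27 < 0, so the poles are a complex conjugate pair s = (-1 ± j√27)/(2×7). Real part = -1/(2×7) = -1/14 ≈ -0.0714; imaginary part = ±√27/(2×7) ≈ 0.3712. Poles: s = -0.0714 ± 0.3712j.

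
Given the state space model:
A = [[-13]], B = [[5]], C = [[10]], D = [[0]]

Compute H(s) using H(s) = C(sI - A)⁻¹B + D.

(sI - A)⁻¹ = 1/(s + 13). H(s) = 10 × 5/(s + 13) + 0 = 50/(s + 13).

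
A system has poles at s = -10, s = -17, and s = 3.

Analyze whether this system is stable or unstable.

Pole(s) at s = 3 are not in the left half-plane. System is unstable.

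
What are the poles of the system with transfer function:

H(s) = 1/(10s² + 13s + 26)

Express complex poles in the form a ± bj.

Discriminant = 13² - 4×10×26 = 169 - 1040 = -871 < 0, so the poles are a complex conjugate pair s = (-13 ± j√871)/(2×10). Real part = -13/(2×10) = -13/20 = -0.65; imaginary part = ±√871/(2×10) ≈ 1.4756. Poles: s = -0.65 ± 1.4756j.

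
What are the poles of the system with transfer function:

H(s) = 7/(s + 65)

Pole is where denominator = 0: s + 65 = 0, so s = -65.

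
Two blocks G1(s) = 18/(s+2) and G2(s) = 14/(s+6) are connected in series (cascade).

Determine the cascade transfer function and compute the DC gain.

Series: multiply transfer functions. G_eq = 18/(s+2) × 14/(s+6) = 252/((s+2)(s+6)). DC gain = 252/(2×6) = 21.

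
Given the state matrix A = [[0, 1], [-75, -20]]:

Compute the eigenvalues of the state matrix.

det(A - λI) = λ² - (-20)λ + 75 = (λ - (-5))(λ - (-15)). Eigenvalues: -5, -15.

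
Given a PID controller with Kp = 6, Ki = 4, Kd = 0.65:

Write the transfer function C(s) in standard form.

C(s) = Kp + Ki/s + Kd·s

Substituting values: C(s) = 6 + 4/s + 0.65s = (0.65s² + 6s + 4)/s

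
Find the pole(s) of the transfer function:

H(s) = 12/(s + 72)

Pole is where denominator = 0: s + 72 = 0, so s = -72.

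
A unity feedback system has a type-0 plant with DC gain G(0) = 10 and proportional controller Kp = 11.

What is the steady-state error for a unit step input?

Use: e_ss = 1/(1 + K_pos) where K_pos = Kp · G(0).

K_pos = Kp · G(0) = 11 × 10 = 110. e_ss = 1/(1 + 110) = 0.0090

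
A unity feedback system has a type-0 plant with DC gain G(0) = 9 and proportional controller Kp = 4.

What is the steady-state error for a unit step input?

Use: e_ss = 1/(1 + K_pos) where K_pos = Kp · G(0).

K_pos = Kp · G(0) = 4 × 9 = 36. e_ss = 1/(1 + 36) = 0.0270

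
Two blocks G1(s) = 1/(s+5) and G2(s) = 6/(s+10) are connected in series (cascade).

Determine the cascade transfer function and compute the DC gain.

Series: multiply transfer functions. G_eq = 1/(s+5) × 6/(s+10) = 6/((s+5)(s+10)). DC gain = 6/(5×10) = 0.12.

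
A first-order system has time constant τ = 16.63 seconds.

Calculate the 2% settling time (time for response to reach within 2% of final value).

For first-order system, 2% settling time ≈ 4τ = 4 × 16.63 = 66.52 s.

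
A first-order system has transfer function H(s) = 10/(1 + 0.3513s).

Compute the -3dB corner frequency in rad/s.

Corner frequency = 1/τ = 1/0.3513 = 2.847 rad/s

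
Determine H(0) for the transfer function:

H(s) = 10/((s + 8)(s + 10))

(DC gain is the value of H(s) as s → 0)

DC gain = H(0) = 10/(8 × 10) = 10/80 = 0.125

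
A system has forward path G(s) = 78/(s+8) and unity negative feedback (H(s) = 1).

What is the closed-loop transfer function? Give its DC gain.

T(s) = G/(1+GH) = [78/(s+8)] / [1 + 78/(s+8)] = 78/(s+8+78) = 78/(s+86). DC gain = 78/86 = 0.9070.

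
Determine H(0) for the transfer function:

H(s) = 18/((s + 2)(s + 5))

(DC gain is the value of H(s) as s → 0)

DC gain = H(0) = 18/(2 × 5) = 18/10 = 1.8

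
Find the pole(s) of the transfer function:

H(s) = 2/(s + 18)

Pole is where denominator = 0: s + 18 = 0, so s = -18.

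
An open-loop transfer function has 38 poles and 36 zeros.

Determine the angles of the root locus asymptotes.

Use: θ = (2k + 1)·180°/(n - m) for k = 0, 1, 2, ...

n - m = 38 - 36 = 2. Angles: θk = (2k + 1)·180°/2 = 90°, 270°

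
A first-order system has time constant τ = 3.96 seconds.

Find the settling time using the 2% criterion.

For first-order system, 2% settling time ≈ 4τ = 4 × 3.96 = 15.84 s.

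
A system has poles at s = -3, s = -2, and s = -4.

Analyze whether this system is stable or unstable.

All poles are in the left half-plane. System is stable.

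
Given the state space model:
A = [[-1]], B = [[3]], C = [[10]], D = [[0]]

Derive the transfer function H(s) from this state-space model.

(sI - A)⁻¹ = 1/(s + 1). H(s) = 10 × 3/(s + 1) + 0 = 30/(s + 1).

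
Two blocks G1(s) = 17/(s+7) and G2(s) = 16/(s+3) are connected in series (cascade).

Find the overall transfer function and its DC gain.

Series: multiply transfer functions. G_eq = 17/(s+7) × 16/(s+3) = 272/((s+7)(s+3)). DC gain = 272/(7×3) = 12.9524.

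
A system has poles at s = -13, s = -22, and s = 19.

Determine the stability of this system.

Pole(s) at s = 19 are not in the left half-plane. System is unstable.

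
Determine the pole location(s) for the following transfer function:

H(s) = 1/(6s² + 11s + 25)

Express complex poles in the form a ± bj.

Discriminant = 11² - 4×6×25 = 121 - 600 = -479 < 0, so the poles are a complex conjugate pair s = (-11 ± j√479)/(2×6). Real part = -11/(2×6) = -11/12 ≈ -0.9167; imaginary part = ±√479/(2×6) ≈ 1.8238. Poles: s = -0.9167 ± 1.8238j.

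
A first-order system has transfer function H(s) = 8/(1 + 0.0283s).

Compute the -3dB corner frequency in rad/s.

Corner frequency = 1/τ = 1/0.0283 = 35.336 rad/s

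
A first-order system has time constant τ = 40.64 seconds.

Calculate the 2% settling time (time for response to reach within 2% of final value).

For first-order system, 2% settling time ≈ 4τ = 4 × 40.64 = 162.56 s.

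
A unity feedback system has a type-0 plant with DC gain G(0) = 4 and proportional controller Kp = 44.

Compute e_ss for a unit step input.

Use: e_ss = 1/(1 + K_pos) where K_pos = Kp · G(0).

K_pos = Kp · G(0) = 44 × 4 = 176. e_ss = 1/(1 + 176) = 0.0056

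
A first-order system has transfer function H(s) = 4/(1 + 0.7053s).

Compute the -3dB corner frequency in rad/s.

Corner frequency = 1/τ = 1/0.7053 = 1.418 rad/s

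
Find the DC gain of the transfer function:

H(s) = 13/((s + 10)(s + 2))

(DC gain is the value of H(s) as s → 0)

DC gain = H(0) = 13/(10 × 2) = 13/20 = 0.65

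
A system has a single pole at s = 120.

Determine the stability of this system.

Pole at s = 120 is in the right half-plane. Unstable.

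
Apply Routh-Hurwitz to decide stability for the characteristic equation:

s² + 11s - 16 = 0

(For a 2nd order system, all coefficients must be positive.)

Coefficients: 1, 11, -16. c=-16 not positive, so system is unstable.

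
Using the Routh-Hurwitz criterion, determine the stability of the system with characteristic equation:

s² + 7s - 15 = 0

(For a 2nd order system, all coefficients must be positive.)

Coefficients: 1, 7, -15. c=-15 not positive, so system is unstable.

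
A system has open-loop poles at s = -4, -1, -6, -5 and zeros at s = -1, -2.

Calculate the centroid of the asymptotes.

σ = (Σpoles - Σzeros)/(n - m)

σ = (Σpoles - Σzeros)/(n - m) = (-16 - (-3))/(4 - 2) = -13/2 = -6.5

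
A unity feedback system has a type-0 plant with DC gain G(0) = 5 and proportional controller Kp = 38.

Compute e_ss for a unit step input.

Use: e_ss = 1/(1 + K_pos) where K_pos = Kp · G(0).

K_pos = Kp · G(0) = 38 × 5 = 190. e_ss = 1/(1 + 190) = 0.0052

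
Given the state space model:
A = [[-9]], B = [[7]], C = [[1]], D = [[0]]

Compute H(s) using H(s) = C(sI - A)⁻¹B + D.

(sI - A)⁻¹ = 1/(s + 9). H(s) = 1 × 7/(s + 9) + 0 = 7/(s + 9).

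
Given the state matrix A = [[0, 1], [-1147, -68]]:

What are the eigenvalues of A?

det(A - λI) = λ² - (-68)λ + 1147 = (λ - (-37))(λ - (-31)). Eigenvalues: -37, -31.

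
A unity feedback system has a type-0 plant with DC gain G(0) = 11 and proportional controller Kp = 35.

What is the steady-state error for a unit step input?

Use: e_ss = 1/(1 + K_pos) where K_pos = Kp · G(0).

K_pos = Kp · G(0) = 35 × 11 = 385. e_ss = 1/(1 + 385) = 0.0026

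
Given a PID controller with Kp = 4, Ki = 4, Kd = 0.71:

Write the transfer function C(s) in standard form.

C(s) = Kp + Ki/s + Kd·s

Substituting values: C(s) = 4 + 4/s + 0.71s = (0.71s² + 4s + 4)/s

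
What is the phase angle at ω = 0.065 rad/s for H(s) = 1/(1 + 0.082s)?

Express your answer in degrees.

Phase = -arctan(ωτ) = -arctan(0.065 × 0.082) = -0.3°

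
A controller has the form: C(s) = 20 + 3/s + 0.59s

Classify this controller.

This is a Proportional-Integral-Derivative (PID) controller.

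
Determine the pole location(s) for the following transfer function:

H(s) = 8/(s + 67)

Pole is where denominator = 0: s + 67 = 0, so s = -67.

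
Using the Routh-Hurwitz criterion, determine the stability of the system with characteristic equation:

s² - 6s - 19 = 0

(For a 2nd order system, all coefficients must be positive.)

Coefficients: 1, -6, -19. b=-6, c=-19 not positive, so system is unstable.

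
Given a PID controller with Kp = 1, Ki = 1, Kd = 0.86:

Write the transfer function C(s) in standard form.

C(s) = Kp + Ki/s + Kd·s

Substituting values: C(s) = 1 + 1/s + 0.86s = (0.86s² + s + 1)/s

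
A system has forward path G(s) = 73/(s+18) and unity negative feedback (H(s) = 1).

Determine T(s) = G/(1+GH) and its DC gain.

T(s) = G/(1+GH) = [73/(s+18)] / [1 + 73/(s+18)] = 73/(s+18+73) = 73/(s+91). DC gain = 73/91 = 0.8022.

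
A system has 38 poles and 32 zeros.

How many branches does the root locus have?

Root locus has n branches where n = number of poles = 38.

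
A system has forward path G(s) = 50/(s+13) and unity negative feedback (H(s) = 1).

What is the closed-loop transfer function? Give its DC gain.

T(s) = G/(1+GH) = [50/(s+13)] / [1 + 50/(s+13)] = 50/(s+13+50) = 50/(s+63). DC gain = 50/63 = 0.7937.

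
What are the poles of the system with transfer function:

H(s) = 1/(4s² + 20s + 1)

Discriminant = 20² - 4×4×1 = 400 - 16 = 384 > 0, so two distinct real poles. Using quadratic formula: s = (-20 ± √384)/(2×4) = (-20 ± √384)/8, with √384 ≈ 19.5959. s₁ ≈ -0.0505, s₂ ≈ -4.9495. Poles: s₁ = -0.0505, s₂ = -4.9495.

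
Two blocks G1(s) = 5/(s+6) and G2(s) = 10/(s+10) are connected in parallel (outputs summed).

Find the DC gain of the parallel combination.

Parallel: G_eq = G1 + G2. DC gain = G1(0) + G2(0) = 5/6 + 10/10 = 0.8333 + 1 = 1.8333.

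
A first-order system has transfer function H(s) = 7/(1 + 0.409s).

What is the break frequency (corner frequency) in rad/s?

Corner frequency = 1/τ = 1/0.409 = 2.445 rad/s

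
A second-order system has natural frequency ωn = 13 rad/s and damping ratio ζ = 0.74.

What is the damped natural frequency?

ωd = ωn√(1 - ζ²) = 13√(1 - 0.74²) = 8.74 rad/s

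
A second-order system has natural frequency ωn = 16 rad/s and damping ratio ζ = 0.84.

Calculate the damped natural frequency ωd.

ωd = ωn√(1 - ζ²) = 16√(1 - 0.84²) = 8.68 rad/s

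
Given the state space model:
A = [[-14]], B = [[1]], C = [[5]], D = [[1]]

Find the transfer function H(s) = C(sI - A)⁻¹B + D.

(sI - A)⁻¹ = 1/(s + 14). H(s) = 5×1/(s + 14) + 1 = (s + 19)/(s + 14).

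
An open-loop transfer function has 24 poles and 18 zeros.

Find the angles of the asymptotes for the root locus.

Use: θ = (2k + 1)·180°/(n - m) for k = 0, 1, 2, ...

n - m = 24 - 18 = 6. Angles: θk = (2k + 1)·180°/6 = 30°, 90°, 150°, 210°, 270°, 330°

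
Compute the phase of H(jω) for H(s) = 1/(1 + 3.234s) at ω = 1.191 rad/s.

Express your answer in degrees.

Phase = -arctan(ωτ) = -arctan(1.191 × 3.234) = -75.4°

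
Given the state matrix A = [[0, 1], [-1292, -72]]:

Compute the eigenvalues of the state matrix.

det(A - λI) = λ² - (-72)λ + 1292 = (λ - (-38))(λ - (-34)). Eigenvalues: -38, -34.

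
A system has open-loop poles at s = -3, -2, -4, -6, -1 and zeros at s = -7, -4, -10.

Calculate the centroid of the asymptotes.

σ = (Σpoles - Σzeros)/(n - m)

σ = (Σpoles - Σzeros)/(n - m) = (-16 - (-21))/(5 - 3) = 5/2 = 2.5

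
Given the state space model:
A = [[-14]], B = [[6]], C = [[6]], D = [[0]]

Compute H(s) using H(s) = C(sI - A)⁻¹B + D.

(sI - A)⁻¹ = 1/(s + 14). H(s) = 6 × 6/(s + 14) + 0 = 36/(s + 14).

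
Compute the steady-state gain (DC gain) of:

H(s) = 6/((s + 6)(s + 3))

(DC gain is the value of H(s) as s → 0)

DC gain = H(0) = 6/(6 × 3) = 6/18 = 0.3333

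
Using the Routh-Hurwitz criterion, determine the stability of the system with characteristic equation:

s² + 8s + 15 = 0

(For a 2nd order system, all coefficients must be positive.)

Coefficients: 1, 8, 15. All positive, so system is stable.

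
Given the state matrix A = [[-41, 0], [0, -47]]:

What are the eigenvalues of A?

For diagonal matrix, eigenvalues are diagonal entries: λ₁ = -41, λ₂ = -47.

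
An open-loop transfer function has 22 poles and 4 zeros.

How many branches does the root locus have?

Root locus has n branches where n = number of poles = 22.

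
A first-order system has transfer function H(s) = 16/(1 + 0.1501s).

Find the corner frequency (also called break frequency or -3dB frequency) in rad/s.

Corner frequency = 1/τ = 1/0.1501 = 6.662 rad/s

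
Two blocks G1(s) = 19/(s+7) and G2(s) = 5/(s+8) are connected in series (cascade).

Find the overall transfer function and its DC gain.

Series: multiply transfer functions. G_eq = 19/(s+7) × 5/(s+8) = 95/((s+7)(s+8)). DC gain = 95/(7×8) = 1.6964.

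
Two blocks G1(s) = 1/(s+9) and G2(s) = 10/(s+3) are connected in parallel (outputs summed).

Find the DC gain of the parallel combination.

Parallel: G_eq = G1 + G2. DC gain = G1(0) + G2(0) = 1/9 + 10/3 = 0.1111 + 3.3333 = 3.4444.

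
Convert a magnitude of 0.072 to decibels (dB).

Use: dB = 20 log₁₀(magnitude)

dB = 20 log₁₀(0.072) = -22.9 dB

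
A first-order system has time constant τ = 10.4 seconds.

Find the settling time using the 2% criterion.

For first-order system, 2% settling time ≈ 4τ = 4 × 10.4 = 41.6 s.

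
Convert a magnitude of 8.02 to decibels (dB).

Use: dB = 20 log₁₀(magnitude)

dB = 20 log₁₀(8.02) = 18.1 dB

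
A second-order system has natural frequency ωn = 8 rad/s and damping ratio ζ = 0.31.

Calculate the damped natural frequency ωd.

ωd = ωn√(1 - ζ²) = 8√(1 - 0.31²) = 7.61 rad/s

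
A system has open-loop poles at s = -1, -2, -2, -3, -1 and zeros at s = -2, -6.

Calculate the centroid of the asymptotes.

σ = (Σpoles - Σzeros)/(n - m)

σ = (Σpoles - Σzeros)/(n - m) = (-9 - (-8))/(5 - 2) = -1/3 = -0.33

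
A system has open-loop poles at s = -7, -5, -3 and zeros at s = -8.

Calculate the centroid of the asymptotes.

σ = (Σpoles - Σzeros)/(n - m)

σ = (Σpoles - Σzeros)/(n - m) = (-15 - (-8))/(3 - 1) = -7/2 = -3.5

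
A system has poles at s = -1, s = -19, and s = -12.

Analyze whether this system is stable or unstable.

All poles are in the left half-plane. System is stable.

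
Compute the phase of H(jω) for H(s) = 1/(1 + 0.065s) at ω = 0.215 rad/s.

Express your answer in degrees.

Phase = -arctan(ωτ) = -arctan(0.215 × 0.065) = -0.8°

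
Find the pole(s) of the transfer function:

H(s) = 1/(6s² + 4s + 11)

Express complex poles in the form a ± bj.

Discriminant = 4² - 4×6×11 = 16 - 264 = -248 < 0, so the poles are a complex conjugate pair s = (-4 ± j√248)/(2×6). Real part = -4/(2×6) = -4/12 ≈ -0.3333; imaginary part = ±√248/(2×6) ≈ 1.3123. Poles: s = -0.3333 ± 1.3123j.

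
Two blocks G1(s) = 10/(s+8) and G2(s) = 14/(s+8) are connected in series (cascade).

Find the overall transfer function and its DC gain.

Series: multiply transfer functions. G_eq = 10/(s+8) × 14/(s+8) = 140/((s+8)(s+8)). DC gain = 140/(8×8) = 2.1875.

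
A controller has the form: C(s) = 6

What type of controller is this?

This is a Proportional (P) controller.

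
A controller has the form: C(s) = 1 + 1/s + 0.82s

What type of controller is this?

This is a Proportional-Integral-Derivative (PID) controller.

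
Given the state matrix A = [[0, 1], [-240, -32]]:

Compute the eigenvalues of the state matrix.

det(A - λI) = λ² - (-32)λ + 240 = (λ - (-12))(λ - (-20)). Eigenvalues: -12, -20.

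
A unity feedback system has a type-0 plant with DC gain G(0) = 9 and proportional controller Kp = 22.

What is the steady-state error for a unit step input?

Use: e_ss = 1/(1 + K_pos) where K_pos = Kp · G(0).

K_pos = Kp · G(0) = 22 × 9 = 198. e_ss = 1/(1 + 198) = 0.0050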